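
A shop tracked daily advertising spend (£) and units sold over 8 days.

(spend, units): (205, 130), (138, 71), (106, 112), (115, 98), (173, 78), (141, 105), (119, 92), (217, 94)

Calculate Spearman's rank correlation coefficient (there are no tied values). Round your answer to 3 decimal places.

Rank spend: 7, 4, 1, 2, 6, 5, 3, 8
Rank units: 8, 1, 7, 5, 2, 6, 3, 4
d = rank(spend) − rank(units): -1, 3, -6, -3, 4, -1, 0, 4; Σd² = 88
ρ = 1 − 6Σd² / [n(n²−1)] = 1 − 6×88 / (8×63) = 1 − 528/504 ≈ -0.048

-0.048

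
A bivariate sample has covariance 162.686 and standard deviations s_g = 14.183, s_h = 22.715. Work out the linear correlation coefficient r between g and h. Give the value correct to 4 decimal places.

0.5050

r = Cov(g,h) / (s_g · s_h) = 162.686 / (14.183 × 22.715)
  = 162.686 / 322.1668 ≈ 0.5050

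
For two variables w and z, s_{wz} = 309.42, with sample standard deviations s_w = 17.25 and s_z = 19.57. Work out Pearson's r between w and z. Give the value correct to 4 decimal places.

0.9166

r = Cov(w,z) / (s_w · s_z) = 309.42 / (17.25 × 19.57)
  = 309.42 / 337.5825 ≈ 0.9166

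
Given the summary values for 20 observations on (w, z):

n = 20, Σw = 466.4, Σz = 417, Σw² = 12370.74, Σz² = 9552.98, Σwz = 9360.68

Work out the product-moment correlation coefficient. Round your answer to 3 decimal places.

-0.321

r = (nΣwz − ΣwΣz) / √[(nΣw² − (Σw)²)(nΣz² − (Σz)²)]
Numerator: 20×9360.68 − 466.4×417 = -7275.2
Denominator: √[(247414.8 − 217528.96)(191059.6 − 173889)] = √[29885.84 × 17170.6] = 22652.9867
r = -7275.2 / 22652.9867 ≈ -0.321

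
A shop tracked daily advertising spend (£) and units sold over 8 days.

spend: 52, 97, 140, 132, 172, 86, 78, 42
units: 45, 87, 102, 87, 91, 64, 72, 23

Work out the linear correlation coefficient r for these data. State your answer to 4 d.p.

0.8703

n = 8, Σx = 799, Σy = 571, Σx² = 93965, Σy² = 45657, Σxy = 64281
nΣxy − ΣxΣy = 514248 − 456229 = 58019
nΣx² − (Σx)² = 751720 − 638401 = 113319; nΣy² − (Σy)² = 365256 − 326041 = 39215
r = 58019 / √(113319 × 39215) = 58019 / 66661.8675 ≈ 0.8703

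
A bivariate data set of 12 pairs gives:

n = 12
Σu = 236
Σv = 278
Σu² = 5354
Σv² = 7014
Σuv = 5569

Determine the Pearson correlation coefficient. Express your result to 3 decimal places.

0.159

r = (nΣuv − ΣuΣv) / √[(nΣu² − (Σu)²)(nΣv² − (Σv)²)]
Numerator: 12×5569 − 236×278 = 1220
Denominator: √[(64248 − 55696)(84168 − 77284)] = √[8552 × 6884] = 7672.8070
r = 1220 / 7672.8070 ≈ 0.159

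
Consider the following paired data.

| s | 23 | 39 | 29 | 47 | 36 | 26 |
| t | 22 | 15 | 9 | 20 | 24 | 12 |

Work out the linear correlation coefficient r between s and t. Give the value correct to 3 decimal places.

0.255

n = 6, Σs = 200, Σt = 102, Σs² = 7072, Σt² = 1910, Σst = 3468
nΣst − ΣsΣt = 20808 − 20400 = 408
nΣs² − (Σs)² = 42432 − 40000 = 2432; nΣt² − (Σt)² = 11460 − 10404 = 1056
r = 408 / √(2432 × 1056) = 408 / 1602.5580 ≈ 0.255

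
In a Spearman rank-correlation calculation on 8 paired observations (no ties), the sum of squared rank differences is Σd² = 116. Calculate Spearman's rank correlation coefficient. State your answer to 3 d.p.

ρ = 1 − 6Σd² / [n(n²−1)] = 1 − 6×116 / (8×63)
  = 1 − 696/504 = 1 − 1.3810 ≈ -0.381

-0.381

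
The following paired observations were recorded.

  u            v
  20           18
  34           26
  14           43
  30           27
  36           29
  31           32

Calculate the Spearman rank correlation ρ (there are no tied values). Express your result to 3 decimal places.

Rank u: 2, 5, 1, 3, 6, 4
Rank v: 1, 2, 6, 3, 4, 5
d = rank(u) − rank(v): 1, 3, -5, 0, 2, -1; Σd² = 40
ρ = 1 − 6Σd² / [n(n²−1)] = 1 − 6×40 / (6×35) = 1 − 240/210 ≈ -0.143

-0.143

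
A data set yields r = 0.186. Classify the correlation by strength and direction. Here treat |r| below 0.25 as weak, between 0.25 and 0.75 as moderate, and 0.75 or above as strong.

r = 0.186 > 0 so the relationship is positive.
|r| = 0.186, which falls in the weak range.

weak positive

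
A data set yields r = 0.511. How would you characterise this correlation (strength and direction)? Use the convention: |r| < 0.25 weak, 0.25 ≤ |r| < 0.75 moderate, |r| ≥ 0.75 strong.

r = 0.511 > 0 so the relationship is positive.
|r| = 0.511, which falls in the moderate range.

moderate positive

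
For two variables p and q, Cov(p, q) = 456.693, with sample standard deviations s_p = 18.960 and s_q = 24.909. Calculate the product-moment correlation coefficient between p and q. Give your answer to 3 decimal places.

0.967

r = Cov(p,q) / (s_p · s_q) = 456.693 / (18.960 × 24.909)
  = 456.693 / 472.2746 ≈ 0.967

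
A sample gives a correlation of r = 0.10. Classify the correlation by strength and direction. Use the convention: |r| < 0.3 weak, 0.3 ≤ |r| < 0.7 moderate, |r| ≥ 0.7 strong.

r = 0.10 > 0 so the relationship is positive.
|r| = 0.10, which falls in the weak range.

weak positive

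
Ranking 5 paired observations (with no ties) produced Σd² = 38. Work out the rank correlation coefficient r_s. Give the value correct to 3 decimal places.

ρ = 1 − 6Σd² / [n(n²−1)] = 1 − 6×38 / (5×24)
  = 1 − 228/120 = 1 − 1.9000 ≈ -0.900

-0.900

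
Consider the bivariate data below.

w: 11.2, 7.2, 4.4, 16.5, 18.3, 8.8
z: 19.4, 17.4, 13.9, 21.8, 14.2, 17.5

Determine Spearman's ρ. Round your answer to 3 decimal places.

0.429

Rank w: 4, 2, 1, 5, 6, 3
Rank z: 5, 3, 1, 6, 2, 4
d = rank(w) − rank(z): -1, -1, 0, -1, 4, -1; Σd² = 20
ρ = 1 − 6Σd² / [n(n²−1)] = 1 − 6×20 / (6×35) = 1 − 120/210 ≈ 0.429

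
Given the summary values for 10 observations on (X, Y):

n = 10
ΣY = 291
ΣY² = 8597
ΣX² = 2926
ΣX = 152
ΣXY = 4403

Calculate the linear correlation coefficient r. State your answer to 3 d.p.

-0.072

r = (nΣXY − ΣXΣY) / √[(nΣX² − (ΣX)²)(nΣY² − (ΣY)²)]
Numerator: 10×4403 − 152×291 = -202
Denominator: √[(29260 − 23104)(85970 − 84681)] = √[6156 × 1289] = 2816.9281
r = -202 / 2816.9281 ≈ -0.072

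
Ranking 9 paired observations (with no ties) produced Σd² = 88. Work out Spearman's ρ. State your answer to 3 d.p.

0.267

ρ = 1 − 6Σd² / [n(n²−1)] = 1 − 6×88 / (9×80)
  = 1 − 528/720 = 1 − 0.7333 ≈ 0.267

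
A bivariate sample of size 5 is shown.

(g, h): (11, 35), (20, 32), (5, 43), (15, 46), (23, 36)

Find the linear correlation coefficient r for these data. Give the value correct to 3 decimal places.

n = 5, Σg = 74, Σh = 192, Σg² = 1300, Σh² = 7510, Σgh = 2758
nΣgh − ΣgΣh = 13790 − 14208 = -418
nΣg² − (Σg)² = 6500 − 5476 = 1024; nΣh² − (Σh)² = 37550 − 36864 = 686
r = -418 / √(1024 × 686) = -418 / 838.1313 ≈ -0.499

-0.499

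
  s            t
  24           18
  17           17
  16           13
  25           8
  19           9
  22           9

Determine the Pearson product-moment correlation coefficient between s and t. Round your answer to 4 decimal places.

-0.2334

n = 6, Σs = 123, Σt = 74, Σs² = 2591, Σt² = 1008, Σst = 1498
nΣst − ΣsΣt = 8988 − 9102 = -114
nΣs² − (Σs)² = 15546 − 15129 = 417; nΣt² − (Σt)² = 6048 − 5476 = 572
r = -114 / √(417 × 572) = -114 / 488.3892 ≈ -0.2334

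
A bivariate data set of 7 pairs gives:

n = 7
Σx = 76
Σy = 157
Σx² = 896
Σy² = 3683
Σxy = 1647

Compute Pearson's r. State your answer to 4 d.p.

-0.5378

r = (nΣxy − ΣxΣy) / √[(nΣx² − (Σx)²)(nΣy² − (Σy)²)]
Numerator: 7×1647 − 76×157 = -403
Denominator: √[(6272 − 5776)(25781 − 24649)] = √[496 × 1132] = 749.3144
r = -403 / 749.3144 ≈ -0.5378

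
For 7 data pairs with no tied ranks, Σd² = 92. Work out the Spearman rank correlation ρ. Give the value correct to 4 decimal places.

ρ = 1 − 6Σd² / [n(n²−1)] = 1 − 6×92 / (7×48)
  = 1 − 552/336 = 1 − 1.64286 ≈ -0.6429

-0.6429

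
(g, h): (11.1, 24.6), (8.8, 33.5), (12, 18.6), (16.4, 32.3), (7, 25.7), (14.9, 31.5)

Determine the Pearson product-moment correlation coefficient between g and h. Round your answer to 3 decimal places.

n = 6, Σg = 70.2, Σh = 166.2, Σg² = 884.62, Σh² = 4769.4, Σgh = 1970.03
nΣgh − ΣgΣh = 11820.18 − 11667.24 = 152.94
nΣg² − (Σg)² = 5307.72 − 4928.04 = 379.68; nΣh² − (Σh)² = 28616.4 − 27622.44 = 993.96
r = 152.94 / √(379.68 × 993.96) = 152.94 / 614.3181 ≈ 0.249

0.249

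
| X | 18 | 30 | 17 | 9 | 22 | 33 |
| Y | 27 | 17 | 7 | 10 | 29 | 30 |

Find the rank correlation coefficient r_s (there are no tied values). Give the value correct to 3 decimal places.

Rank X: 3, 5, 2, 1, 4, 6
Rank Y: 4, 3, 1, 2, 5, 6
d = rank(X) − rank(Y): -1, 2, 1, -1, -1, 0; Σd² = 8
ρ = 1 − 6Σd² / [n(n²−1)] = 1 − 6×8 / (6×35) = 1 − 48/210 ≈ 0.771

0.771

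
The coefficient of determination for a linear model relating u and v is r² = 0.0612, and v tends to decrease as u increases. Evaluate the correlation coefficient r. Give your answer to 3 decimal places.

|r| = √0.0612 = 0.247
The association is negative, so r = −0.247.

-0.247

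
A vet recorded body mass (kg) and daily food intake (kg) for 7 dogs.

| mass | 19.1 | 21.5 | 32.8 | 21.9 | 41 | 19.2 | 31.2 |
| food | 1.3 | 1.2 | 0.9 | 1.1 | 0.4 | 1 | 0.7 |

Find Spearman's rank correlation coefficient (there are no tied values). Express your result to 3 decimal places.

Rank mass: 1, 3, 6, 4, 7, 2, 5
Rank food: 7, 6, 3, 5, 1, 4, 2
d = rank(mass) − rank(food): -6, -3, 3, -1, 6, -2, 3; Σd² = 104
ρ = 1 − 6Σd² / [n(n²−1)] = 1 − 6×104 / (7×48) = 1 − 624/336 ≈ -0.857

-0.857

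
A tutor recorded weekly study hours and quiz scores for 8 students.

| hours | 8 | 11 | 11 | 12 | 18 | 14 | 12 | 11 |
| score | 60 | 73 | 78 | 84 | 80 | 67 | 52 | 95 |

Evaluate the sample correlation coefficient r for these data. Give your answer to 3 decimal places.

0.195

n = 8, Σx = 97, Σy = 589, Σx² = 1235, Σy² = 44687, Σxy = 7196
nΣxy − ΣxΣy = 57568 − 57133 = 435
nΣx² − (Σx)² = 9880 − 9409 = 471; nΣy² − (Σy)² = 357496 − 346921 = 10575
r = 435 / √(471 × 10575) = 435 / 2231.7762 ≈ 0.195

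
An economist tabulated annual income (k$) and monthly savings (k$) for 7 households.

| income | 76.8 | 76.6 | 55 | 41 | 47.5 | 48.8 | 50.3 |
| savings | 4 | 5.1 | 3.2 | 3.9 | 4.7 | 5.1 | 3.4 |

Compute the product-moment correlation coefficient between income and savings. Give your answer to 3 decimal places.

0.204

n = 7, Σx = 396, Σy = 29.4, Σx² = 23639.58, Σy² = 127.12, Σxy = 1676.91
nΣxy − ΣxΣy = 11738.37 − 11642.4 = 95.97
nΣx² − (Σx)² = 165477.06 − 156816 = 8661.06; nΣy² − (Σy)² = 889.84 − 864.36 = 25.48
r = 95.97 / √(8661.06 × 25.48) = 95.97 / 469.7700 ≈ 0.204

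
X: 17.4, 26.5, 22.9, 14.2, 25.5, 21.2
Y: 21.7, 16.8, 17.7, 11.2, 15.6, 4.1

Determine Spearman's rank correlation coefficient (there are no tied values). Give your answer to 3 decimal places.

Rank X: 2, 6, 4, 1, 5, 3
Rank Y: 6, 4, 5, 2, 3, 1
d = rank(X) − rank(Y): -4, 2, -1, -1, 2, 2; Σd² = 30
ρ = 1 − 6Σd² / [n(n²−1)] = 1 − 6×30 / (6×35) = 1 − 180/210 ≈ 0.143

0.143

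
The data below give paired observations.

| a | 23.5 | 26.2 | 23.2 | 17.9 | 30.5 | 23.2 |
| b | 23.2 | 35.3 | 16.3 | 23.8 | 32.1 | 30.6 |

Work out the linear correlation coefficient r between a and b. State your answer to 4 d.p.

0.5398

n = 6, Σa = 144.5, Σb = 161.3, Σa² = 3565.83, Σb² = 4583.23, Σab = 3963.21
nΣab − ΣaΣb = 23779.26 − 23307.85 = 471.41
nΣa² − (Σa)² = 21394.98 − 20880.25 = 514.73; nΣb² − (Σb)² = 27499.38 − 26017.69 = 1481.69
r = 471.41 / √(514.73 × 1481.69) = 471.41 / 873.3100 ≈ 0.5398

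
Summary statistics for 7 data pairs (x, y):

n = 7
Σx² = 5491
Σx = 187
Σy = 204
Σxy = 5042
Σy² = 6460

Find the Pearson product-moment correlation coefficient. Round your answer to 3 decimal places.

-0.807

r = (nΣxy − ΣxΣy) / √[(nΣx² − (Σx)²)(nΣy² − (Σy)²)]
Numerator: 7×5042 − 187×204 = -2854
Denominator: √[(38437 − 34969)(45220 − 41616)] = √[3468 × 3604] = 3535.3461
r = -2854 / 3535.3461 ≈ -0.807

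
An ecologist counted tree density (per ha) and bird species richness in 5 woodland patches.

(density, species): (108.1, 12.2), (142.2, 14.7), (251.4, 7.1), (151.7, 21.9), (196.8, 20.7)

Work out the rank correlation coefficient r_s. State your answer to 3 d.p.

-0.100

Rank density: 1, 2, 5, 3, 4
Rank species: 2, 3, 1, 5, 4
d = rank(density) − rank(species): -1, -1, 4, -2, 0; Σd² = 22
ρ = 1 − 6Σd² / [n(n²−1)] = 1 − 6×22 / (5×24) = 1 − 132/120 ≈ -0.100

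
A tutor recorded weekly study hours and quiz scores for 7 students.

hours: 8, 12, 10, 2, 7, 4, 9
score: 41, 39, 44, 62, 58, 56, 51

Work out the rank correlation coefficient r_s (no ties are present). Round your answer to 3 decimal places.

Rank hours: 4, 7, 6, 1, 3, 2, 5
Rank score: 2, 1, 3, 7, 6, 5, 4
d = rank(hours) − rank(score): 2, 6, 3, -6, -3, -3, 1; Σd² = 104
ρ = 1 − 6Σd² / [n(n²−1)] = 1 − 6×104 / (7×48) = 1 − 624/336 ≈ -0.857

-0.857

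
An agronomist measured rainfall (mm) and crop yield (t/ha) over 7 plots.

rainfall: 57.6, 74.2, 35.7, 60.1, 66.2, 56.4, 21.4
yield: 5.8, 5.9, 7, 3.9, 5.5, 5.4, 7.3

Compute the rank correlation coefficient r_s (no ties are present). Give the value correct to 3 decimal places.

-0.464

Rank rainfall: 4, 7, 2, 5, 6, 3, 1
Rank yield: 4, 5, 6, 1, 3, 2, 7
d = rank(rainfall) − rank(yield): 0, 2, -4, 4, 3, 1, -6; Σd² = 82
ρ = 1 − 6Σd² / [n(n²−1)] = 1 − 6×82 / (7×48) = 1 − 492/336 ≈ -0.464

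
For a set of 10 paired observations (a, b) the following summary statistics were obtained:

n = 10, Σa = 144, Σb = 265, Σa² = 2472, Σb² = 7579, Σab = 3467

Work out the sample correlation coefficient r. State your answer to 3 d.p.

-0.741

r = (nΣab − ΣaΣb) / √[(nΣa² − (Σa)²)(nΣb² − (Σb)²)]
Numerator: 10×3467 − 144×265 = -3490
Denominator: √[(24720 − 20736)(75790 − 70225)] = √[3984 × 5565] = 4708.6049
r = -3490 / 4708.6049 ≈ -0.741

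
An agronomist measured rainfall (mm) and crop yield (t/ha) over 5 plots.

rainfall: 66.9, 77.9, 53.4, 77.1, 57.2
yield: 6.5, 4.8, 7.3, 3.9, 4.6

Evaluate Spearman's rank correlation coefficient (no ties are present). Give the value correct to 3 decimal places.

-0.500

Rank rainfall: 3, 5, 1, 4, 2
Rank yield: 4, 3, 5, 1, 2
d = rank(rainfall) − rank(yield): -1, 2, -4, 3, 0; Σd² = 30
ρ = 1 − 6Σd² / [n(n²−1)] = 1 − 6×30 / (5×24) = 1 − 180/120 ≈ -0.500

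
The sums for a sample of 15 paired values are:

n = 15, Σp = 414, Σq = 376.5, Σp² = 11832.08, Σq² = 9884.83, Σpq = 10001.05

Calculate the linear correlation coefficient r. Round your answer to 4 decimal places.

-0.9296

r = (nΣpq − ΣpΣq) / √[(nΣp² − (Σp)²)(nΣq² − (Σq)²)]
Numerator: 15×10001.05 − 414×376.5 = -5855.25
Denominator: √[(177481.2 − 171396)(148272.45 − 141752.25)] = √[6085.2 × 6520.2] = 6298.9460
r = -5855.25 / 6298.9460 ≈ -0.9296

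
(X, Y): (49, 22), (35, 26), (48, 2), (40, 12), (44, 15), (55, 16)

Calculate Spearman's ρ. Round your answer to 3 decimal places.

-0.086

Rank X: 5, 1, 4, 2, 3, 6
Rank Y: 5, 6, 1, 2, 3, 4
d = rank(X) − rank(Y): 0, -5, 3, 0, 0, 2; Σd² = 38
ρ = 1 − 6Σd² / [n(n²−1)] = 1 − 6×38 / (6×35) = 1 − 228/210 ≈ -0.086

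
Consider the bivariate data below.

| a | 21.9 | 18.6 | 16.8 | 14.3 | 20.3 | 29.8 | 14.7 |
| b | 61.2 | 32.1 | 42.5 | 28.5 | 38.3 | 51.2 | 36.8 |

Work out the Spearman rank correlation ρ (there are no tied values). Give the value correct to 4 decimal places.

0.7857

Rank a: 6, 4, 3, 1, 5, 7, 2
Rank b: 7, 2, 5, 1, 4, 6, 3
d = rank(a) − rank(b): -1, 2, -2, 0, 1, 1, -1; Σd² = 12
ρ = 1 − 6Σd² / [n(n²−1)] = 1 − 6×12 / (7×48) = 1 − 72/336 ≈ 0.7857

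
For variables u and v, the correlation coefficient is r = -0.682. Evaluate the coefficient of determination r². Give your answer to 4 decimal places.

0.4651

r² = (-0.682)² = 0.4651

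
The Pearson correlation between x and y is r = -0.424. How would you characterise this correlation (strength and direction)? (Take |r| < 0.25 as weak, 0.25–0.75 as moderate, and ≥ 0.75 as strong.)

moderate negative

r = -0.424 < 0 so the relationship is negative.
|r| = 0.424, which falls in the moderate range.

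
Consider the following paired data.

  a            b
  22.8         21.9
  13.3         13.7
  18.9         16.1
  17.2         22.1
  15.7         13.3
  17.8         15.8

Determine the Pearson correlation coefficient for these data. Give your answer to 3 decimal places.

n = 6, Σa = 105.7, Σb = 102.9, Σa² = 1913.11, Σb² = 1841.45, Σab = 1855.99
nΣab − ΣaΣb = 11135.94 − 10876.53 = 259.41
nΣa² − (Σa)² = 11478.66 − 11172.49 = 306.17; nΣb² − (Σb)² = 11048.7 − 10588.41 = 460.29
r = 259.41 / √(306.17 × 460.29) = 259.41 / 375.4024 ≈ 0.691

0.691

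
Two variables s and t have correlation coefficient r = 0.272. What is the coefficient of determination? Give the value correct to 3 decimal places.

r² = (0.272)² = 0.074

0.074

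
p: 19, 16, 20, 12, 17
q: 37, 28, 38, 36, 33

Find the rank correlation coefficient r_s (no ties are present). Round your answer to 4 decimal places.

Rank p: 4, 2, 5, 1, 3
Rank q: 4, 1, 5, 3, 2
d = rank(p) − rank(q): 0, 1, 0, -2, 1; Σd² = 6
ρ = 1 − 6Σd² / [n(n²−1)] = 1 − 6×6 / (5×24) = 1 − 36/120 ≈ 0.7000

0.7000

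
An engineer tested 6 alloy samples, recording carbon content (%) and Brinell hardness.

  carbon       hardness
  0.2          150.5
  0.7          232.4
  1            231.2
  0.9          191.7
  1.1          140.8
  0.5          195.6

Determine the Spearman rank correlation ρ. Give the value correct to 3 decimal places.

-0.143

Rank carbon: 1, 3, 5, 4, 6, 2
Rank hardness: 2, 6, 5, 3, 1, 4
d = rank(carbon) − rank(hardness): -1, -3, 0, 1, 5, -2; Σd² = 40
ρ = 1 − 6Σd² / [n(n²−1)] = 1 − 6×40 / (6×35) = 1 − 240/210 ≈ -0.143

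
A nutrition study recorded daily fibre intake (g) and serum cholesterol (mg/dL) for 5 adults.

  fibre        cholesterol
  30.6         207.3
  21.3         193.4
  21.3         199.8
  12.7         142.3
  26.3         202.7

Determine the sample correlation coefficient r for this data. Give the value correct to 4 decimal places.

0.8975

n = 5, Σx = 112.2, Σy = 945.5, Σx² = 2696.72, Σy² = 181633.47, Σxy = 21856.76
nΣxy − ΣxΣy = 109283.8 − 106085.1 = 3198.7
nΣx² − (Σx)² = 13483.6 − 12588.84 = 894.76; nΣy² − (Σy)² = 908167.35 − 893970.25 = 14197.1
r = 3198.7 / √(894.76 × 14197.1) = 3198.7 / 3564.1264 ≈ 0.8975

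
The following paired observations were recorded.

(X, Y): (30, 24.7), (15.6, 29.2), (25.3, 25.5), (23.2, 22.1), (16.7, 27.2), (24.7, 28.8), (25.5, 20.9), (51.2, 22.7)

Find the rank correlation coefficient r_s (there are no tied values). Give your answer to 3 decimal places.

-0.595

Rank X: 7, 1, 5, 3, 2, 4, 6, 8
Rank Y: 4, 8, 5, 2, 6, 7, 1, 3
d = rank(X) − rank(Y): 3, -7, 0, 1, -4, -3, 5, 5; Σd² = 134
ρ = 1 − 6Σd² / [n(n²−1)] = 1 − 6×134 / (8×63) = 1 − 804/504 ≈ -0.595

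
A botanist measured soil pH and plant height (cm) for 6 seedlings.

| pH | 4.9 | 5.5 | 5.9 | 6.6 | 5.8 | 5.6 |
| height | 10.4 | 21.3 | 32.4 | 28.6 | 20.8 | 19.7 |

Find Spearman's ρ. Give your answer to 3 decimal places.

Rank pH: 1, 2, 5, 6, 4, 3
Rank height: 1, 4, 6, 5, 3, 2
d = rank(pH) − rank(height): 0, -2, -1, 1, 1, 1; Σd² = 8
ρ = 1 − 6Σd² / [n(n²−1)] = 1 − 6×8 / (6×35) = 1 − 48/210 ≈ 0.771

0.771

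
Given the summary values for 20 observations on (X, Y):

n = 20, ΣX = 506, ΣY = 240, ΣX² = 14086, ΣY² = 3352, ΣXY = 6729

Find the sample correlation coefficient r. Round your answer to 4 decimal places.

r = (nΣXY − ΣXΣY) / √[(nΣX² − (ΣX)²)(nΣY² − (ΣY)²)]
Numerator: 20×6729 − 506×240 = 13140
Denominator: √[(281720 − 256036)(67040 − 57600)] = √[25684 × 9440] = 15571.0295
r = 13140 / 15571.0295 ≈ 0.8439

0.8439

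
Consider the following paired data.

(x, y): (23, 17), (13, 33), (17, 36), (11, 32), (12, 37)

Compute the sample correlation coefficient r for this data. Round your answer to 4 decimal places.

n = 5, Σx = 76, Σy = 155, Σx² = 1252, Σy² = 5067, Σxy = 2228
nΣxy − ΣxΣy = 11140 − 11780 = -640
nΣx² − (Σx)² = 6260 − 5776 = 484; nΣy² − (Σy)² = 25335 − 24025 = 1310
r = -640 / √(484 × 1310) = -640 / 796.2663 ≈ -0.8038

-0.8038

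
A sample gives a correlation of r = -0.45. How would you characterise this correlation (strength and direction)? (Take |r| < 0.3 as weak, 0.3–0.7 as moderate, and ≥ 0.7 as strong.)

r = -0.45 < 0 so the relationship is negative.
|r| = 0.45, which falls in the moderate range.

moderate negative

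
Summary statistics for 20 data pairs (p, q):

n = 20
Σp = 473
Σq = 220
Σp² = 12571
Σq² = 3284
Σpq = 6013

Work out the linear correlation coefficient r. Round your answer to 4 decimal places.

0.7406

r = (nΣpq − ΣpΣq) / √[(nΣp² − (Σp)²)(nΣq² − (Σq)²)]
Numerator: 20×6013 − 473×220 = 16200
Denominator: √[(251420 − 223729)(65680 − 48400)] = √[27691 × 17280] = 21874.6538
r = 16200 / 21874.6538 ≈ 0.7406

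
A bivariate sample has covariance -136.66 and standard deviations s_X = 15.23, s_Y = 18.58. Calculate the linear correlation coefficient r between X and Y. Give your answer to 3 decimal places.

r = Cov(X,Y) / (s_X · s_Y) = -136.66 / (15.23 × 18.58)
  = -136.66 / 282.9734 ≈ -0.483

-0.483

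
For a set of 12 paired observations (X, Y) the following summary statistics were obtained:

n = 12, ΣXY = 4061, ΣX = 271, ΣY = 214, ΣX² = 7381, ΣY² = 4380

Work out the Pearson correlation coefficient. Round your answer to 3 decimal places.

-0.916

r = (nΣXY − ΣXΣY) / √[(nΣX² − (ΣX)²)(nΣY² − (ΣY)²)]
Numerator: 12×4061 − 271×214 = -9262
Denominator: √[(88572 − 73441)(52560 − 45796)] = √[15131 × 6764] = 10116.6241
r = -9262 / 10116.6241 ≈ -0.916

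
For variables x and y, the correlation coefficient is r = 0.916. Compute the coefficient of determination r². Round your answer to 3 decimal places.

r² = (0.916)² = 0.839

0.839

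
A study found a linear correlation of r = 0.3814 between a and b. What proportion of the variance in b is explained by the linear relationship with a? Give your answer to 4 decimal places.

r² = (0.3814)² = 0.1455

0.1455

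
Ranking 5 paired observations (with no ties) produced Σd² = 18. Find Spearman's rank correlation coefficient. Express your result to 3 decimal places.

0.100

ρ = 1 − 6Σd² / [n(n²−1)] = 1 − 6×18 / (5×24)
  = 1 − 108/120 = 1 − 0.9000 ≈ 0.100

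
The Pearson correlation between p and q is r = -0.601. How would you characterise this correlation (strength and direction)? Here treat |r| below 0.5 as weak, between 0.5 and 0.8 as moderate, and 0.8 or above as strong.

r = -0.601 < 0 so the relationship is negative.
|r| = 0.601, which falls in the moderate range.

moderate negative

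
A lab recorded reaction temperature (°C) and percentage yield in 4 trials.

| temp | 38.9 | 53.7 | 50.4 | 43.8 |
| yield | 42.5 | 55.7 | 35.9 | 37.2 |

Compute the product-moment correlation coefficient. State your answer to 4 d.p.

0.4631

n = 4, Σx = 186.8, Σy = 171.3, Σx² = 8855.5, Σy² = 7581.39, Σxy = 8083.06
nΣxy − ΣxΣy = 32332.24 − 31998.84 = 333.4
nΣx² − (Σx)² = 35422 − 34894.24 = 527.76; nΣy² − (Σy)² = 30325.56 − 29343.69 = 981.87
r = 333.4 / √(527.76 × 981.87) = 333.4 / 719.8553 ≈ 0.4631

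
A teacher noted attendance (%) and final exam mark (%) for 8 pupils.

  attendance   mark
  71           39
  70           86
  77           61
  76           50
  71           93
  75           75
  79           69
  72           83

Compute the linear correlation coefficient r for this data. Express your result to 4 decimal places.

n = 8, Σx = 591, Σy = 556, Σx² = 43737, Σy² = 41062, Σxy = 40941
nΣxy − ΣxΣy = 327528 − 328596 = -1068
nΣx² − (Σx)² = 349896 − 349281 = 615; nΣy² − (Σy)² = 328496 − 309136 = 19360
r = -1068 / √(615 × 19360) = -1068 / 3450.5652 ≈ -0.3095

-0.3095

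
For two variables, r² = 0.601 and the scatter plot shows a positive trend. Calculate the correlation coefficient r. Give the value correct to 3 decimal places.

|r| = √0.601 = 0.775
The association is positive, so r = 0.775.

0.775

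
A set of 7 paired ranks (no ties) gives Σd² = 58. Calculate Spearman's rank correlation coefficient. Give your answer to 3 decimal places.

-0.036

ρ = 1 − 6Σd² / [n(n²−1)] = 1 − 6×58 / (7×48)
  = 1 − 348/336 = 1 − 1.0357 ≈ -0.036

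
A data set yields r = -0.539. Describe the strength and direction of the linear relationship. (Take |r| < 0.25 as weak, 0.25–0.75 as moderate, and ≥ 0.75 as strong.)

moderate negative

r = -0.539 < 0 so the relationship is negative.
|r| = 0.539, which falls in the moderate range.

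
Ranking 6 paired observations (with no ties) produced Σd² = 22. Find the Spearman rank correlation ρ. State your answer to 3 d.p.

0.371

ρ = 1 − 6Σd² / [n(n²−1)] = 1 − 6×22 / (6×35)
  = 1 − 132/210 = 1 − 0.6286 ≈ 0.371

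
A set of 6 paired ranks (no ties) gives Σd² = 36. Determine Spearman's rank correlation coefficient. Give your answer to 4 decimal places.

ρ = 1 − 6Σd² / [n(n²−1)] = 1 − 6×36 / (6×35)
  = 1 − 216/210 = 1 − 1.02857 ≈ -0.0286

-0.0286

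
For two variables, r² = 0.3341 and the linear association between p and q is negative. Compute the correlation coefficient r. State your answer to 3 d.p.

|r| = √0.3341 = 0.578
The association is negative, so r = −0.578.

-0.578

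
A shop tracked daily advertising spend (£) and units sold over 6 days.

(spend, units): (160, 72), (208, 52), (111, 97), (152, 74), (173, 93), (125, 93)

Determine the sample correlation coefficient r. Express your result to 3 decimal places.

-0.800

n = 6, Σx = 929, Σy = 481, Σx² = 149843, Σy² = 40071, Σxy = 72065
nΣxy − ΣxΣy = 432390 − 446849 = -14459
nΣx² − (Σx)² = 899058 − 863041 = 36017; nΣy² − (Σy)² = 240426 − 231361 = 9065
r = -14459 / √(36017 × 9065) = -14459 / 18069.1479 ≈ -0.800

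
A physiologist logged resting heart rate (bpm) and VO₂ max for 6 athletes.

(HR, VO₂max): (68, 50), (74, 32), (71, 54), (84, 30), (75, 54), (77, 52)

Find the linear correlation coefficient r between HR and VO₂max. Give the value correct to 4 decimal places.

n = 6, Σx = 449, Σy = 272, Σx² = 33751, Σy² = 12960, Σxy = 20176
nΣxy − ΣxΣy = 121056 − 122128 = -1072
nΣx² − (Σx)² = 202506 − 201601 = 905; nΣy² − (Σy)² = 77760 − 73984 = 3776
r = -1072 / √(905 × 3776) = -1072 / 1848.5887 ≈ -0.5799

-0.5799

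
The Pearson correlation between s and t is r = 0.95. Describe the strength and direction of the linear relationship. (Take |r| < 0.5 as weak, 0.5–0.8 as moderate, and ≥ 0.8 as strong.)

strong positive

r = 0.95 > 0 so the relationship is positive.
|r| = 0.95, which falls in the strong range.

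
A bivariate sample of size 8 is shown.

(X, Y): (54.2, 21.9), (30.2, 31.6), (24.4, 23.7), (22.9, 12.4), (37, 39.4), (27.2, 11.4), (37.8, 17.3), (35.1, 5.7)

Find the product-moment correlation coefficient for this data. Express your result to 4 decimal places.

n = 8, ΣX = 268.8, ΣY = 163.4, ΣX² = 9739.14, ΣY² = 4207.72, ΣXY = 5625.43
nΣXY − ΣXΣY = 45003.44 − 43921.92 = 1081.52
nΣX² − (ΣX)² = 77913.12 − 72253.44 = 5659.68; nΣY² − (ΣY)² = 33661.76 − 26699.56 = 6962.2
r = 1081.52 / √(5659.68 × 6962.2) = 1081.52 / 6277.2465 ≈ 0.1723

0.1723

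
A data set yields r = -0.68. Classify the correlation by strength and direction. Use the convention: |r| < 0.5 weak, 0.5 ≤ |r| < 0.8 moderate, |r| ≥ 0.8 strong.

r = -0.68 < 0 so the relationship is negative.
|r| = 0.68, which falls in the moderate range.

moderate negative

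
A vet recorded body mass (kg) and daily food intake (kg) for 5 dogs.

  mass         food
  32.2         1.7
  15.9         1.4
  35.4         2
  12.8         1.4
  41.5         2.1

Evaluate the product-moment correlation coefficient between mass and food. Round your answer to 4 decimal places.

0.9646

n = 5, Σx = 137.8, Σy = 8.6, Σx² = 4428.9, Σy² = 15.22, Σxy = 252.87
nΣxy − ΣxΣy = 1264.35 − 1185.08 = 79.27
nΣx² − (Σx)² = 22144.5 − 18988.84 = 3155.66; nΣy² − (Σy)² = 76.1 − 73.96 = 2.14
r = 79.27 / √(3155.66 × 2.14) = 79.27 / 82.1773 ≈ 0.9646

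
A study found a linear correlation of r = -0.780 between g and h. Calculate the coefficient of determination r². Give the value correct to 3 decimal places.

r² = (-0.780)² = 0.608

0.608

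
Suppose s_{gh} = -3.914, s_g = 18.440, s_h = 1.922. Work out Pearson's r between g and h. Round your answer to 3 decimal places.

-0.110

r = Cov(g,h) / (s_g · s_h) = -3.914 / (18.440 × 1.922)
  = -3.914 / 35.4417 ≈ -0.110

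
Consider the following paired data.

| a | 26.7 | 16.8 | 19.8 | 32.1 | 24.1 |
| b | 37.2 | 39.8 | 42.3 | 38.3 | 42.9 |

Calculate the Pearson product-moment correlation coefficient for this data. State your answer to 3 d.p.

n = 5, Σa = 119.5, Σb = 200.5, Σa² = 2998.39, Σb² = 8064.47, Σab = 4762.74
nΣab − ΣaΣb = 23813.7 − 23959.75 = -146.05
nΣa² − (Σa)² = 14991.95 − 14280.25 = 711.7; nΣb² − (Σb)² = 40322.35 − 40200.25 = 122.1
r = -146.05 / √(711.7 × 122.1) = -146.05 / 294.7856 ≈ -0.495

-0.495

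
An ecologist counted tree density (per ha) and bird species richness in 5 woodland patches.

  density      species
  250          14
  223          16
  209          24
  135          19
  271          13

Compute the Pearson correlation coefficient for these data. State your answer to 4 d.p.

n = 5, Σx = 1088, Σy = 86, Σx² = 247576, Σy² = 1558, Σxy = 18172
nΣxy − ΣxΣy = 90860 − 93568 = -2708
nΣx² − (Σx)² = 1237880 − 1183744 = 54136; nΣy² − (Σy)² = 7790 − 7396 = 394
r = -2708 / √(54136 × 394) = -2708 / 4618.3963 ≈ -0.5864

-0.5864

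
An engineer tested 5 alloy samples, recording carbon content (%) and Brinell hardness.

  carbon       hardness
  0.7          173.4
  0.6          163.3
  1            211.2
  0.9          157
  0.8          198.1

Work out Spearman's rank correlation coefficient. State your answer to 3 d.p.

Rank carbon: 2, 1, 5, 4, 3
Rank hardness: 3, 2, 5, 1, 4
d = rank(carbon) − rank(hardness): -1, -1, 0, 3, -1; Σd² = 12
ρ = 1 − 6Σd² / [n(n²−1)] = 1 − 6×12 / (5×24) = 1 − 72/120 ≈ 0.400

0.400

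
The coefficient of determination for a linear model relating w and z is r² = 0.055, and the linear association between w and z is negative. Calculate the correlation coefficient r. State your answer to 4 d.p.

|r| = √0.055 = 0.2345
The association is negative, so r = −0.2345.

-0.2345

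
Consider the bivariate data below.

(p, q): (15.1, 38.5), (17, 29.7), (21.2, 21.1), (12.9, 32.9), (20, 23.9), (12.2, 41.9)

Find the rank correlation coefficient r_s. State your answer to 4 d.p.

Rank p: 3, 4, 6, 2, 5, 1
Rank q: 5, 3, 1, 4, 2, 6
d = rank(p) − rank(q): -2, 1, 5, -2, 3, -5; Σd² = 68
ρ = 1 − 6Σd² / [n(n²−1)] = 1 − 6×68 / (6×35) = 1 − 408/210 ≈ -0.9429

-0.9429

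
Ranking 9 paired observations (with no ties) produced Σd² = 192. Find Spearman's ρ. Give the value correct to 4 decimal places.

ρ = 1 − 6Σd² / [n(n²−1)] = 1 − 6×192 / (9×80)
  = 1 − 1152/720 = 1 − 1.60000 ≈ -0.6000

-0.6000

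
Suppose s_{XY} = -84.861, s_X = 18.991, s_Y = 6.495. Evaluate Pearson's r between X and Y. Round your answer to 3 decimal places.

-0.688

r = Cov(X,Y) / (s_X · s_Y) = -84.861 / (18.991 × 6.495)
  = -84.861 / 123.3465 ≈ -0.688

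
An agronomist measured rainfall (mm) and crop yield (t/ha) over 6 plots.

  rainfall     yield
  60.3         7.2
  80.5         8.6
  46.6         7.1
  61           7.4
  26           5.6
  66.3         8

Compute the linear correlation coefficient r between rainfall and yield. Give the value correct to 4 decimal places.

n = 6, Σx = 340.7, Σy = 43.9, Σx² = 21080.59, Σy² = 326.33, Σxy = 2584.72
nΣxy − ΣxΣy = 15508.32 − 14956.73 = 551.59
nΣx² − (Σx)² = 126483.54 − 116076.49 = 10407.05; nΣy² − (Σy)² = 1957.98 − 1927.21 = 30.77
r = 551.59 / √(10407.05 × 30.77) = 551.59 / 565.8842 ≈ 0.9747

0.9747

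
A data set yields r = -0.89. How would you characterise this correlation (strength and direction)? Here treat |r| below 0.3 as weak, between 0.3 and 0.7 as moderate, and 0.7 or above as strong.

strong negative

r = -0.89 < 0 so the relationship is negative.
|r| = 0.89, which falls in the strong range.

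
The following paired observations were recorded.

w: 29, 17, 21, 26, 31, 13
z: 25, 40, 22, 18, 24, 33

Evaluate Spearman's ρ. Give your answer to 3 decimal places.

Rank w: 5, 2, 3, 4, 6, 1
Rank z: 4, 6, 2, 1, 3, 5
d = rank(w) − rank(z): 1, -4, 1, 3, 3, -4; Σd² = 52
ρ = 1 − 6Σd² / [n(n²−1)] = 1 − 6×52 / (6×35) = 1 − 312/210 ≈ -0.486

-0.486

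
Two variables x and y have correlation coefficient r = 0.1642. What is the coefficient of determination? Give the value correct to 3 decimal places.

0.027

r² = (0.1642)² = 0.027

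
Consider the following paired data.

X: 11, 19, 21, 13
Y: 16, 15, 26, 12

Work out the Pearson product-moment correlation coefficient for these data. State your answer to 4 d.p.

0.6799

n = 4, ΣX = 64, ΣY = 69, ΣX² = 1092, ΣY² = 1301, ΣXY = 1163
nΣXY − ΣXΣY = 4652 − 4416 = 236
nΣX² − (ΣX)² = 4368 − 4096 = 272; nΣY² − (ΣY)² = 5204 − 4761 = 443
r = 236 / √(272 × 443) = 236 / 347.1253 ≈ 0.6799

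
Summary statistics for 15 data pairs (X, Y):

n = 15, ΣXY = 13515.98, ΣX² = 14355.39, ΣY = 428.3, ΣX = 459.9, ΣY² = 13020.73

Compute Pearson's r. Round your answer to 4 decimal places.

r = (nΣXY − ΣXΣY) / √[(nΣX² − (ΣX)²)(nΣY² − (ΣY)²)]
Numerator: 15×13515.98 − 459.9×428.3 = 5764.53
Denominator: √[(215330.85 − 211508.01)(195310.95 − 183440.89)] = √[3822.84 × 11870.06] = 6736.2705
r = 5764.53 / 6736.2705 ≈ 0.8557

0.8557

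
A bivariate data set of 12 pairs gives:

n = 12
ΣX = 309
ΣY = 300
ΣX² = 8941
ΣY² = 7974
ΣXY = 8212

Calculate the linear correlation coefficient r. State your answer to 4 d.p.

0.7130

r = (nΣXY − ΣXΣY) / √[(nΣX² − (ΣX)²)(nΣY² − (ΣY)²)]
Numerator: 12×8212 − 309×300 = 5844
Denominator: √[(107292 − 95481)(95688 − 90000)] = √[11811 × 5688] = 8196.3997
r = 5844 / 8196.3997 ≈ 0.7130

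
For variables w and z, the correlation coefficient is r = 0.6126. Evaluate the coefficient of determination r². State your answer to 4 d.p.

0.3753

r² = (0.6126)² = 0.3753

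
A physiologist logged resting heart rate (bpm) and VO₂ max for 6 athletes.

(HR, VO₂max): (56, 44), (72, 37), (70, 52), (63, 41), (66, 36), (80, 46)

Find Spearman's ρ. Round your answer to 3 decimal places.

Rank HR: 1, 5, 4, 2, 3, 6
Rank VO₂max: 4, 2, 6, 3, 1, 5
d = rank(HR) − rank(VO₂max): -3, 3, -2, -1, 2, 1; Σd² = 28
ρ = 1 − 6Σd² / [n(n²−1)] = 1 − 6×28 / (6×35) = 1 − 168/210 ≈ 0.200

0.200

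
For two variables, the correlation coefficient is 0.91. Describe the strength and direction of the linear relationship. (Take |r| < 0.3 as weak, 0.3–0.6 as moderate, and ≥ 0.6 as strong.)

strong positive

r = 0.91 > 0 so the relationship is positive.
|r| = 0.91, which falls in the strong range.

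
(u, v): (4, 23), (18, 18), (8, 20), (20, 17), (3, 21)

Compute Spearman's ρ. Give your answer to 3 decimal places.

-0.900

Rank u: 2, 4, 3, 5, 1
Rank v: 5, 2, 3, 1, 4
d = rank(u) − rank(v): -3, 2, 0, 4, -3; Σd² = 38
ρ = 1 − 6Σd² / [n(n²−1)] = 1 − 6×38 / (5×24) = 1 − 228/120 ≈ -0.900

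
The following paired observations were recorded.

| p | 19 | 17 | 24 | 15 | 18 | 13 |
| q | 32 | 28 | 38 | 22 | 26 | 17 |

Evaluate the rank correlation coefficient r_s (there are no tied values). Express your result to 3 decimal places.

0.943

Rank p: 5, 3, 6, 2, 4, 1
Rank q: 5, 4, 6, 2, 3, 1
d = rank(p) − rank(q): 0, -1, 0, 0, 1, 0; Σd² = 2
ρ = 1 − 6Σd² / [n(n²−1)] = 1 − 6×2 / (6×35) = 1 − 12/210 ≈ 0.943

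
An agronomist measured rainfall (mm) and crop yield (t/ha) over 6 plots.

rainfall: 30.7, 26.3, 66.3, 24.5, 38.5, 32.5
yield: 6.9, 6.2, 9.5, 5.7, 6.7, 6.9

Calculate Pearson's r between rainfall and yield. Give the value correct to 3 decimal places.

n = 6, Σx = 218.8, Σy = 41.9, Σx² = 9168.62, Σy² = 301.29, Σxy = 1626.59
nΣxy − ΣxΣy = 9759.54 − 9167.72 = 591.82
nΣx² − (Σx)² = 55011.72 − 47873.44 = 7138.28; nΣy² − (Σy)² = 1807.74 − 1755.61 = 52.13
r = 591.82 / √(7138.28 × 52.13) = 591.82 / 610.0152 ≈ 0.970

0.970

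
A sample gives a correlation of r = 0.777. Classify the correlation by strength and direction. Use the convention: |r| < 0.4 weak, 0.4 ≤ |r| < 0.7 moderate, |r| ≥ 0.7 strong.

strong positive

r = 0.777 > 0 so the relationship is positive.
|r| = 0.777, which falls in the strong range.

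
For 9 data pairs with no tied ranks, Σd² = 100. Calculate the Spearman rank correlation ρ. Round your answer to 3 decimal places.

ρ = 1 − 6Σd² / [n(n²−1)] = 1 − 6×100 / (9×80)
  = 1 − 600/720 = 1 − 0.8333 ≈ 0.167

0.167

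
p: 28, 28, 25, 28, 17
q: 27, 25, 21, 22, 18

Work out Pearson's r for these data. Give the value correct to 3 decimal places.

n = 5, Σp = 126, Σq = 113, Σp² = 3266, Σq² = 2603, Σpq = 2903
nΣpq − ΣpΣq = 14515 − 14238 = 277
nΣp² − (Σp)² = 16330 − 15876 = 454; nΣq² − (Σq)² = 13015 − 12769 = 246
r = 277 / √(454 × 246) = 277 / 334.1916 ≈ 0.829

0.829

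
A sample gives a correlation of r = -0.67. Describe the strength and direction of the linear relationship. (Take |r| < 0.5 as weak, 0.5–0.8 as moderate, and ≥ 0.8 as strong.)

moderate negative

r = -0.67 < 0 so the relationship is negative.
|r| = 0.67, which falls in the moderate range.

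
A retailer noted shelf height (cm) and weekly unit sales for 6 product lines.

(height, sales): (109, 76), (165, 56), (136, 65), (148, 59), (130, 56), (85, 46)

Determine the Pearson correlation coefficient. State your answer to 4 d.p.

0.1141

n = 6, Σx = 773, Σy = 358, Σx² = 103631, Σy² = 21870, Σxy = 46286
nΣxy − ΣxΣy = 277716 − 276734 = 982
nΣx² − (Σx)² = 621786 − 597529 = 24257; nΣy² − (Σy)² = 131220 − 128164 = 3056
r = 982 / √(24257 × 3056) = 982 / 8609.8427 ≈ 0.1141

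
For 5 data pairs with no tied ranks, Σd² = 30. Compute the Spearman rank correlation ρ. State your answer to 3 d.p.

-0.500

ρ = 1 − 6Σd² / [n(n²−1)] = 1 − 6×30 / (5×24)
  = 1 − 180/120 = 1 − 1.5000 ≈ -0.500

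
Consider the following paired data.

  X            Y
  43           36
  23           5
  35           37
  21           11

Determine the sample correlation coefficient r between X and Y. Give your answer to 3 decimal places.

n = 4, ΣX = 122, ΣY = 89, ΣX² = 4044, ΣY² = 2811, ΣXY = 3189
nΣXY − ΣXΣY = 12756 − 10858 = 1898
nΣX² − (ΣX)² = 16176 − 14884 = 1292; nΣY² − (ΣY)² = 11244 − 7921 = 3323
r = 1898 / √(1292 × 3323) = 1898 / 2072.0319 ≈ 0.916

0.916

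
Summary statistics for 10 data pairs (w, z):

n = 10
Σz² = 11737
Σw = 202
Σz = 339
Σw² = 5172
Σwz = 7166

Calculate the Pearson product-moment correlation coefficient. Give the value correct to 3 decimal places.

r = (nΣwz − ΣwΣz) / √[(nΣw² − (Σw)²)(nΣz² − (Σz)²)]
Numerator: 10×7166 − 202×339 = 3182
Denominator: √[(51720 − 40804)(117370 − 114921)] = √[10916 × 2449] = 5170.4240
r = 3182 / 5170.4240 ≈ 0.615

0.615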